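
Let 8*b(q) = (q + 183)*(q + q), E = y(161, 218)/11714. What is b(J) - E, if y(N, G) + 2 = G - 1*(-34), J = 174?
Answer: 181912313/11714 ≈ 15529.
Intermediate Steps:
y(N, G) = 32 + G (y(N, G) = -2 + (G - 1*(-34)) = -2 + (G + 34) = -2 + (34 + G) = 32 + G)
E = 125/5857 (E = (32 + 218)/11714 = 250*(1/11714) = 125/5857 ≈ 0.021342)
b(q) = q*(183 + q)/4 (b(q) = ((q + 183)*(q + q))/8 = ((183 + q)*(2*q))/8 = (2*q*(183 + q))/8 = q*(183 + q)/4)
b(J) - E = (¼)*174*(183 + 174) - 1*125/5857 = (¼)*174*357 - 125/5857 = 31059/2 - 125/5857 = 181912313/11714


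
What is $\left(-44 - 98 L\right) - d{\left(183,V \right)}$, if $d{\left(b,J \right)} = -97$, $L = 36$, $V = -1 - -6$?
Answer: $-3475$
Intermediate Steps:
$V = 5$ ($V = -1 + 6 = 5$)
$\left(-44 - 98 L\right) - d{\left(183,V \right)} = \left(-44 - 3528\right) - -97 = \left(-44 - 3528\right) + 97 = -3572 + 97 = -3475$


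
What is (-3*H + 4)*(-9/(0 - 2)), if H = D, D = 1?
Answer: 9/2 ≈ 4.5000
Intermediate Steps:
H = 1
(-3*H + 4)*(-9/(0 - 2)) = (-3*1 + 4)*(-9/(0 - 2)) = (-3 + 4)*(-9/(-2)) = 1*(-1/2*(-9)) = 1*(9/2) = 9/2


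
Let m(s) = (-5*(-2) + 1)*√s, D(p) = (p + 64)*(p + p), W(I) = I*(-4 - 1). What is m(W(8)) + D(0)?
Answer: 22*I*√10 ≈ 69.57*I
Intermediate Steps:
W(I) = -5*I (W(I) = I*(-5) = -5*I)
D(p) = 2*p*(64 + p) (D(p) = (64 + p)*(2*p) = 2*p*(64 + p))
m(s) = 11*√s (m(s) = (10 + 1)*√s = 11*√s)
m(W(8)) + D(0) = 11*√(-5*8) + 2*0*(64 + 0) = 11*√(-40) + 2*0*64 = 11*(2*I*√10) + 0 = 22*I*√10 + 0 = 22*I*√10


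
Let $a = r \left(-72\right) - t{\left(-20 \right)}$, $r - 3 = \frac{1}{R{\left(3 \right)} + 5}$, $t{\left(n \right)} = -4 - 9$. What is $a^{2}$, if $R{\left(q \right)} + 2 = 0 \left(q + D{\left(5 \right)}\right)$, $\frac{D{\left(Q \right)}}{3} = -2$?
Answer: $51529$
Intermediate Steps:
$D{\left(Q \right)} = -6$ ($D{\left(Q \right)} = 3 \left(-2\right) = -6$)
$t{\left(n \right)} = -13$ ($t{\left(n \right)} = -4 - 9 = -13$)
$R{\left(q \right)} = -2$ ($R{\left(q \right)} = -2 + 0 \left(q - 6\right) = -2 + 0 \left(-6 + q\right) = -2 + 0 = -2$)
$r = \frac{10}{3}$ ($r = 3 + \frac{1}{-2 + 5} = 3 + \frac{1}{3} = \frac{10}{3} \approx 3.3333$)
$a = -227$ ($a = \frac{10}{3} \left(-72\right) - -13 = -240 + 13 = -227$)
$a^{2} = \left(-227\right)^{2} = 51529$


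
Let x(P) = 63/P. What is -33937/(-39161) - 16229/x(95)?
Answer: -60374529524/2467143 ≈ -24471.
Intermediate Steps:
-33937/(-39161) - 16229/x(95) = -33937/(-39161) - 16229/(63/95) = -33937*(-1/39161) - 16229/(63*(1/95)) = 33937/39161 - 16229/63/95 = 33937/39161 - 16229*95/63 = 33937/39161 - 1541755/63 = -60374529524/2467143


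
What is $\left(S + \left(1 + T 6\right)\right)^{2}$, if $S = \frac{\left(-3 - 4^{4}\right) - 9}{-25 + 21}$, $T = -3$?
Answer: $2500$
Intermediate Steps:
$S = 67$ ($S = \frac{\left(-3 - 256\right) - 9}{-4} = \left(\left(-3 - 256\right) - 9\right) \left(- \frac{1}{4}\right) = \left(-259 - 9\right) \left(- \frac{1}{4}\right) = \left(-268\right) \left(- \frac{1}{4}\right) = 67$)
$\left(S + \left(1 + T 6\right)\right)^{2} = \left(67 + \left(1 - 18\right)\right)^{2} = \left(67 - 17\right)^{2} = 50^{2} = 2500$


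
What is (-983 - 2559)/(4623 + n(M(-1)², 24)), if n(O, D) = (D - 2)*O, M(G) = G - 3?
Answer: -3542/4975 ≈ -0.71196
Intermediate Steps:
M(G) = -3 + G
n(O, D) = O*(-2 + D) (n(O, D) = (-2 + D)*O = O*(-2 + D))
(-983 - 2559)/(4623 + n(M(-1)², 24)) = (-983 - 2559)/(4623 + (-3 - 1)²*(-2 + 24)) = -3542/(4623 + (-4)²*22) = -3542/(4623 + 16*22) = -3542/(4623 + 352) = -3542/4975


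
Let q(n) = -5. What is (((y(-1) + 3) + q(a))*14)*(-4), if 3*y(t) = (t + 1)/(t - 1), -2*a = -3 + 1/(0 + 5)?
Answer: 112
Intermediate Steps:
a = 7/5 (a = -(-3 + 1/(0 + 5))/2 = -(-3 + 1/5)/2 = -(-3 + ⅕)/2 = -½*(-14/5) = 7/5 ≈ 1.4000)
y(t) = (1 + t)/(3*(-1 + t)) (y(t) = ((t + 1)/(t - 1))/3 = ((1 + t)/(-1 + t))/3 = (1 + t)/(3*(-1 + t)))
(((y(-1) + 3) + q(a))*14)*(-4) = ((((1 - 1)/(3*(-1 - 1)) + 3) - 5)*14)*(-4) = ((((⅓)*0/(-2) + 3) - 5)*14)*(-4) = ((((⅓)*(-½)*0 + 3) - 5)*14)*(-4) = (((0 + 3) - 5)*14)*(-4) = ((3 - 5)*14)*(-4) = -2*14*(-4) = -28*(-4) = 112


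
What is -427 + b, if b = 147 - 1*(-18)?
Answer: -262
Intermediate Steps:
b = 165 (b = 147 + 18 = 165)
-427 + b = -427 + 165 = -262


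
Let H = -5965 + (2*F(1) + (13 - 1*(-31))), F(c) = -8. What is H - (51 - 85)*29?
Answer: -4951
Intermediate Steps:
H = -5937 (H = -5965 + (2*(-8) + (13 - 1*(-31))) = -5965 + (-16 + (13 + 31)) = -5965 + (-16 + 44) = -5965 + 28 = -5937)
H - (51 - 85)*29 = -5937 - (51 - 85)*29 = -5937 - (-34)*29 = -5937 - 1*(-986) = -5937 + 986 = -4951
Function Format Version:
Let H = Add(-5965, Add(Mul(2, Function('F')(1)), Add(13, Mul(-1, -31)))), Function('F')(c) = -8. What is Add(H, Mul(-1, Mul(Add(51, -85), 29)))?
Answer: -4951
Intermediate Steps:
H = -5937 (H = Add(-5965, Add(Mul(2, -8), Add(13, Mul(-1, -31)))) = Add(-5965, Add(-16, Add(13, 31))) = Add(-5965, Add(-16, 44)) = Add(-5965, 28) = -5937)
Add(H, Mul(-1, Mul(Add(51, -85), 29))) = Add(-5937, Mul(-1, Mul(Add(51, -85), 29))) = Add(-5937, Mul(-1, Mul(-34, 29))) = Add(-5937, Mul(-1, -986)) = Add(-5937, 986) = -4951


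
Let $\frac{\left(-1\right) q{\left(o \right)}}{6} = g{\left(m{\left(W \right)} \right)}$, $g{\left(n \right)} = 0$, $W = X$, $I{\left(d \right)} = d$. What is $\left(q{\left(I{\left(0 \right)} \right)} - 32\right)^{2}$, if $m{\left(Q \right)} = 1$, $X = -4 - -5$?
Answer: $1024$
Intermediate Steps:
$X = 1$ ($X = -4 + 5 = 1$)
$W = 1$
$q{\left(o \right)} = 0$ ($q{\left(o \right)} = \left(-6\right) 0 = 0$)
$\left(q{\left(I{\left(0 \right)} \right)} - 32\right)^{2} = \left(0 - 32\right)^{2} = \left(-32\right)^{2} = 1024$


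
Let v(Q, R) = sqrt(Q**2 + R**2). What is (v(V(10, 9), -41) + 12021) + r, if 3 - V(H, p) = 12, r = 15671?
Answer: 27692 + sqrt(1762) ≈ 27734.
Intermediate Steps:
V(H, p) = -9 (V(H, p) = 3 - 1*12 = 3 - 12 = -9)
(v(V(10, 9), -41) + 12021) + r = (sqrt((-9)**2 + (-41)**2) + 12021) + 15671 = (sqrt(81 + 1681) + 12021) + 15671 = (sqrt(1762) + 12021) + 15671 = (12021 + sqrt(1762)) + 15671 = 27692 + sqrt(1762)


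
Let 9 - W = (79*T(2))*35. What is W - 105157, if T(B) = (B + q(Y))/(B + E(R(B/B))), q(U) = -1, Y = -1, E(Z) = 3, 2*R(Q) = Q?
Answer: -105701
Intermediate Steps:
R(Q) = Q/2
T(B) = (-1 + B)/(3 + B) (T(B) = (B - 1)/(B + 3) = (-1 + B)/(3 + B))
W = -544 (W = 9 - 79*((-1 + 2)/(3 + 2))*35 = 9 - 79*(1/5)*35 = 9 - 79*((⅕)*1)*35 = 9 - 79*(⅕)*35 = 9 - 79*35/5 = 9 - 1*553 = 9 - 553 = -544)
W - 105157 = -544 - 105157 = -105701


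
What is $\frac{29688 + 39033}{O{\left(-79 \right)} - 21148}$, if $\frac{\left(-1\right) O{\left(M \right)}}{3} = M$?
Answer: $- \frac{68721}{20911} \approx -3.2864$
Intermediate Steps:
$O{\left(M \right)} = - 3 M$
$\frac{29688 + 39033}{O{\left(-79 \right)} - 21148} = \frac{29688 + 39033}{\left(-3\right) \left(-79\right) - 21148} = \frac{68721}{237 - 21148} = \frac{68721}{-20911} = 68721 \left(- \frac{1}{20911}\right) = - \frac{68721}{20911}$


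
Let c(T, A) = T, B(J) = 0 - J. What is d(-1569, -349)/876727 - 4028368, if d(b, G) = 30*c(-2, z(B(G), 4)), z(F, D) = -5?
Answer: -3531778991596/876727 ≈ -4.0284e+6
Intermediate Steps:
B(J) = -J
d(b, G) = -60 (d(b, G) = 30*(-2) = -60)
d(-1569, -349)/876727 - 4028368 = -60/876727 - 4028368 = -3531778991596/876727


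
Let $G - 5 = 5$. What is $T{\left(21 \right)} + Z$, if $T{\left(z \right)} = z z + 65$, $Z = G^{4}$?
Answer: $10506$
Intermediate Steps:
$G = 10$ ($G = 5 + 5 = 10$)
$Z = 10000$ ($Z = 10^{4} = 10000$)
$T{\left(z \right)} = 65 + z^{2}$ ($T{\left(z \right)} = z^{2} + 65 = 65 + z^{2}$)
$T{\left(21 \right)} + Z = \left(65 + 21^{2}\right) + 10000 = \left(65 + 441\right) + 10000 = 506 + 10000 = 10506$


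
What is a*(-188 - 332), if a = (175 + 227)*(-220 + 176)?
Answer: 9197760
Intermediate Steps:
a = -17688 (a = 402*(-44) = -17688)
a*(-188 - 332) = -17688*(-188 - 332) = -17688*(-520) = 9197760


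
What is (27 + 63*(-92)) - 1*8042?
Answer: -13811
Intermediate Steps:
(27 + 63*(-92)) - 1*8042 = (27 - 5796) - 8042 = -5769 - 8042 = -13811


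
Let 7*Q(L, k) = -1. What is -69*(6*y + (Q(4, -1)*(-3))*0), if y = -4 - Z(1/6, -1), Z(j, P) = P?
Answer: 1242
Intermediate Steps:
Q(L, k) = -⅐ (Q(L, k) = (⅐)*(-1) = -⅐)
y = -3 (y = -4 - 1*(-1) = -4 + 1 = -3)
-69*(6*y + (Q(4, -1)*(-3))*0) = -69*(6*(-3) - ⅐*(-3)*0) = -69*(-18 + (3/7)*0) = -69*(-18 + 0) = -69*(-18) = 1242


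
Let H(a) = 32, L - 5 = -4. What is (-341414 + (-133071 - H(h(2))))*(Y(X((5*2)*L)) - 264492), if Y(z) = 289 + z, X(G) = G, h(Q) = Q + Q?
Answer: 125364069781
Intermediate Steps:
L = 1 (L = 5 - 4 = 1)
h(Q) = 2*Q
(-341414 + (-133071 - H(h(2))))*(Y(X((5*2)*L)) - 264492) = (-341414 + (-133071 - 1*32))*((289 + (5*2)*1) - 264492) = (-341414 + (-133071 - 32))*((289 + 10*1) - 264492) = (-341414 - 133103)*((289 + 10) - 264492) = -474517*(299 - 264492) = -474517*(-264193) = 125364069781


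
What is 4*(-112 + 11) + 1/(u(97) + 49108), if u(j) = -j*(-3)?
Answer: -19957195/49399 ≈ -404.00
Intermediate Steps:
u(j) = 3*j
4*(-112 + 11) + 1/(u(97) + 49108) = 4*(-112 + 11) + 1/(3*97 + 49108) = 4*(-101) + 1/(291 + 49108) = -404 + 1/49399 = -19957195/49399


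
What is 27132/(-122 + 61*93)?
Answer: 3876/793 ≈ 4.8878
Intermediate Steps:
27132/(-122 + 61*93) = 27132/(-122 + 5673) = 27132/5551 = 27132*(1/5551) = 3876/793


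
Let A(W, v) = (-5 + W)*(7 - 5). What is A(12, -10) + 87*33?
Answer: 2885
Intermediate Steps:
A(W, v) = -10 + 2*W (A(W, v) = (-5 + W)*2 = -10 + 2*W)
A(12, -10) + 87*33 = (-10 + 2*12) + 87*33 = (-10 + 24) + 2871 = 14 + 2871 = 2885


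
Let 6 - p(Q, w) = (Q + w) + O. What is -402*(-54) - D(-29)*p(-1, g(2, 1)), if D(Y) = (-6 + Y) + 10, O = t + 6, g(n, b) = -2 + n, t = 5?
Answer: 21608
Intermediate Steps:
O = 11 (O = 5 + 6 = 11)
D(Y) = 4 + Y
p(Q, w) = -5 - Q - w (p(Q, w) = 6 - ((Q + w) + 11) = 6 - (11 + Q + w) = 6 + (-11 - Q - w) = -5 - Q - w)
-402*(-54) - D(-29)*p(-1, g(2, 1)) = -402*(-54) - (4 - 29)*(-5 - 1*(-1) - (-2 + 2)) = 21708 - (-25)*(-5 + 1 - 1*0) = 21708 - (-25)*(-5 + 1 + 0) = 21708 - (-25)*(-4) = 21708 - 1*100 = 21708 - 100 = 21608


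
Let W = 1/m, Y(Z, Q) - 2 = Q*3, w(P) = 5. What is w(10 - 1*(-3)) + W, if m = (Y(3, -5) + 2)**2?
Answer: 606/121 ≈ 5.0083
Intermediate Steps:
Y(Z, Q) = 2 + 3*Q (Y(Z, Q) = 2 + Q*3 = 2 + 3*Q)
m = 121 (m = ((2 + 3*(-5)) + 2)**2 = ((2 - 15) + 2)**2 = (-13 + 2)**2 = (-11)**2 = 121)
W = 1/121 ≈ 0.0082645
w(10 - 1*(-3)) + W = 5 + 1/121 = 606/121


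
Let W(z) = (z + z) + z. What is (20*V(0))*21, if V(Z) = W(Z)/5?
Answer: 0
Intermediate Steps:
W(z) = 3*z (W(z) = 2*z + z = 3*z)
V(Z) = 3*Z/5 (V(Z) = (3*Z)/5 = (3*Z)*(⅕) = 3*Z/5)
(20*V(0))*21 = (20*((⅗)*0))*21 = (20*0)*21 = 0*21 = 0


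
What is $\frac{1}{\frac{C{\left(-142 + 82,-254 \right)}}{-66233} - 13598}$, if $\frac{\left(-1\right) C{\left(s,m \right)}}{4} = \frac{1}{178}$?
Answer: $- \frac{5894737}{80156633724} \approx -7.354 \cdot 10^{-5}$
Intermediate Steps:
$C{\left(s,m \right)} = - \frac{2}{89}$ ($C{\left(s,m \right)} = - \frac{4}{178} = \left(-4\right) \frac{1}{178} = - \frac{2}{89}$)
$\frac{1}{\frac{C{\left(-142 + 82,-254 \right)}}{-66233} - 13598} = \frac{1}{- \frac{2}{89 \left(-66233\right)} - 13598} = \frac{1}{\left(- \frac{2}{89}\right) \left(- \frac{1}{66233}\right) - 13598} = \frac{1}{\frac{2}{5894737} - 13598} = \frac{1}{- \frac{80156633724}{5894737}} = - \frac{5894737}{80156633724}$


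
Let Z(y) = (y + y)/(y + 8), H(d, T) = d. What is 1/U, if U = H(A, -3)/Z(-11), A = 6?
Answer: 11/9 ≈ 1.2222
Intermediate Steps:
Z(y) = 2*y/(8 + y) (Z(y) = (2*y)/(8 + y) = 2*y/(8 + y))
U = 9/11 (U = 6/((2*(-11)/(8 - 11))) = 6/((2*(-11)/(-3))) = 6/((2*(-11)*(-⅓))) = 6/(22/3) = 6*(3/22) = 9/11 ≈ 0.81818)
1/U = 1/(9/11) = 11/9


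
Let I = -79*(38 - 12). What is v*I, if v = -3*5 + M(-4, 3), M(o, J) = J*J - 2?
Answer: 16432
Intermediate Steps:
M(o, J) = -2 + J² (M(o, J) = J² - 2 = -2 + J²)
I = -2054 (I = -79*26 = -2054)
v = -8 (v = -3*5 + (-2 + 3²) = -15 + (-2 + 9) = -15 + 7 = -8)
v*I = -8*(-2054) = 16432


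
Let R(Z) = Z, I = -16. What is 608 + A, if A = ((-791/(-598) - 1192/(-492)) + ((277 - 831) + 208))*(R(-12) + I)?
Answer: 374799034/36777 ≈ 10191.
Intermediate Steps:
A = 352438618/36777 (A = ((-791/(-598) - 1192/(-492)) + ((277 - 831) + 208))*(-12 - 16) = ((-791*(-1/598) - 1192*(-1/492)) + (-554 + 208))*(-28) = ((791/598 + 298/123) - 346)*(-28) = (275497/73554 - 346)*(-28) = -25174187/73554*(-28) = 352438618/36777 ≈ 9583.1)
608 + A = 608 + 352438618/36777 = 374799034/36777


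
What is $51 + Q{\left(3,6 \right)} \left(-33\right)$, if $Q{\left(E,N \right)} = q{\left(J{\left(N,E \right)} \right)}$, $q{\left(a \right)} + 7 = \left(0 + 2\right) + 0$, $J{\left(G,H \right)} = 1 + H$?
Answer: $216$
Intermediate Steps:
$q{\left(a \right)} = -5$ ($q{\left(a \right)} = -7 + \left(\left(0 + 2\right) + 0\right) = -7 + \left(2 + 0\right) = -7 + 2 = -5$)
$Q{\left(E,N \right)} = -5$
$51 + Q{\left(3,6 \right)} \left(-33\right) = 51 - -165 = 51 + 165 = 216$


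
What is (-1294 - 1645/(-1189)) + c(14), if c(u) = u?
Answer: -1520275/1189 ≈ -1278.6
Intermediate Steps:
(-1294 - 1645/(-1189)) + c(14) = (-1294 - 1645/(-1189)) + 14 = (-1294 - 1645*(-1/1189)) + 14 = (-1294 + 1645/1189) + 14 = -1536921/1189 + 14 = -1520275/1189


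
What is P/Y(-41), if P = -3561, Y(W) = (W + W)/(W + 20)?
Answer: -74781/82 ≈ -911.96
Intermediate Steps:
Y(W) = 2*W/(20 + W) (Y(W) = (2*W)/(20 + W) = 2*W/(20 + W))
P/Y(-41) = -3561/(2*(-41)/(20 - 41)) = -3561/(2*(-41)/(-21)) = -3561/(2*(-41)*(-1/21)) = -3561/82/21 = -3561*21/82 = -74781/82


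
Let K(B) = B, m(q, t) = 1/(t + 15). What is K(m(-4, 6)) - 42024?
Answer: -882503/21 ≈ -42024.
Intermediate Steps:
m(q, t) = 1/(15 + t)
K(m(-4, 6)) - 42024 = 1/(15 + 6) - 42024 = 1/21 - 42024 = -882503/21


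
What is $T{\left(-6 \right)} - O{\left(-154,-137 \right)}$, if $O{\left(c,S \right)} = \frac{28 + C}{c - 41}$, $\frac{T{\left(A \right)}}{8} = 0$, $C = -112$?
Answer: $- \frac{28}{65} \approx -0.43077$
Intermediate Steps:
$T{\left(A \right)} = 0$ ($T{\left(A \right)} = 8 \cdot 0 = 0$)
$O{\left(c,S \right)} = - \frac{84}{-41 + c}$ ($O{\left(c,S \right)} = \frac{28 - 112}{c - 41} = - \frac{84}{-41 + c}$)
$T{\left(-6 \right)} - O{\left(-154,-137 \right)} = 0 - - \frac{84}{-41 - 154} = 0 - - \frac{84}{-195} = 0 - \left(-84\right) \left(- \frac{1}{195}\right) = 0 - \frac{28}{65} = - \frac{28}{65}$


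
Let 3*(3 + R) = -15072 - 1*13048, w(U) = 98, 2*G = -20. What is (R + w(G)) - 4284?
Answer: -40687/3 ≈ -13562.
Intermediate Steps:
G = -10 (G = (½)*(-20) = -10)
R = -28129/3 (R = -3 + (-15072 - 1*13048)/3 = -3 + (-15072 - 13048)/3 = -3 + (⅓)*(-28120) = -3 - 28120/3 = -28129/3 ≈ -9376.3)
(R + w(G)) - 4284 = (-28129/3 + 98) - 4284 = -27835/3 - 4284 = -40687/3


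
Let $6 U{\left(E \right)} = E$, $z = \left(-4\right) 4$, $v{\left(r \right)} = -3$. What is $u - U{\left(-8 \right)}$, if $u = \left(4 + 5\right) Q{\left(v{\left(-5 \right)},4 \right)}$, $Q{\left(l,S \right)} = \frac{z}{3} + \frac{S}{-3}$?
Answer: $- \frac{176}{3} \approx -58.667$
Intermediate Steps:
$z = -16$
$U{\left(E \right)} = \frac{E}{6}$
$Q{\left(l,S \right)} = - \frac{16}{3} - \frac{S}{3}$ ($Q{\left(l,S \right)} = - \frac{16}{3} + \frac{S}{-3} = \left(-16\right) \frac{1}{3} + S \left(- \frac{1}{3}\right) = - \frac{16}{3} - \frac{S}{3}$)
$u = -60$ ($u = \left(4 + 5\right) \left(- \frac{16}{3} - \frac{4}{3}\right) = 9 \left(- \frac{16}{3} - \frac{4}{3}\right) = 9 \left(- \frac{20}{3}\right) = -60$)
$u - U{\left(-8 \right)} = -60 - \frac{1}{6} \left(-8\right) = -60 - - \frac{4}{3} = -60 + \frac{4}{3} = - \frac{176}{3}$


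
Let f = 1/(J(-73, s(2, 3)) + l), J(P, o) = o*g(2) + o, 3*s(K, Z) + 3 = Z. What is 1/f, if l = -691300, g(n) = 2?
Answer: -691300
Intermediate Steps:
s(K, Z) = -1 + Z/3
J(P, o) = 3*o (J(P, o) = o*2 + o = 2*o + o = 3*o)
f = -1/691300 (f = 1/(3*(-1 + (⅓)*3) - 691300) = 1/(3*(-1 + 1) - 691300) = 1/(3*0 - 691300) = 1/(0 - 691300) = 1/(-691300) = -1/691300 ≈ -1.4465e-6)
1/f = 1/(-1/691300) = -691300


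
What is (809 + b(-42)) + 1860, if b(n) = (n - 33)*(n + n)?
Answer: 8969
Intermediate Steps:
b(n) = 2*n*(-33 + n) (b(n) = (-33 + n)*(2*n) = 2*n*(-33 + n))
(809 + b(-42)) + 1860 = (809 + 2*(-42)*(-33 - 42)) + 1860 = (809 + 2*(-42)*(-75)) + 1860 = (809 + 6300) + 1860 = 7109 + 1860 = 8969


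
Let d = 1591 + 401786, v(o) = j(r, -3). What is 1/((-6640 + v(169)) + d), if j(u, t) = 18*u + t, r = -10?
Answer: 1/396554 ≈ 2.5217e-6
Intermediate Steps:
j(u, t) = t + 18*u
v(o) = -183 (v(o) = -3 + 18*(-10) = -3 - 180 = -183)
d = 403377
1/((-6640 + v(169)) + d) = 1/((-6640 - 183) + 403377) = 1/(-6823 + 403377) = 1/396554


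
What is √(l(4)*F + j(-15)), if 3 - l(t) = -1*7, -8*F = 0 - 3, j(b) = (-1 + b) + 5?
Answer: I*√29/2 ≈ 2.6926*I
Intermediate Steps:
j(b) = 4 + b
F = 3/8 (F = -(0 - 3)/8 = -⅛*(-3) = 3/8 ≈ 0.37500)
l(t) = 10 (l(t) = 3 - (-1)*7 = 3 - 1*(-7) = 3 + 7 = 10)
√(l(4)*F + j(-15)) = √(10*(3/8) + (4 - 15)) = √(15/4 - 11) = √(-29/4) = I*√29/2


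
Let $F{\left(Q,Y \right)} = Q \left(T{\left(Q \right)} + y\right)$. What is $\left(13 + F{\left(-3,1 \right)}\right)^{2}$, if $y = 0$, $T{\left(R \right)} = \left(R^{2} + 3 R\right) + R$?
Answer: $484$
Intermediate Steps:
$T{\left(R \right)} = R^{2} + 4 R$
$F{\left(Q,Y \right)} = Q^{2} \left(4 + Q\right)$ ($F{\left(Q,Y \right)} = Q \left(Q \left(4 + Q\right) + 0\right) = Q Q \left(4 + Q\right) = Q^{2} \left(4 + Q\right)$)
$\left(13 + F{\left(-3,1 \right)}\right)^{2} = \left(13 + \left(-3\right)^{2} \left(4 - 3\right)\right)^{2} = \left(13 + 9 \cdot 1\right)^{2} = \left(13 + 9\right)^{2} = 22^{2} = 484$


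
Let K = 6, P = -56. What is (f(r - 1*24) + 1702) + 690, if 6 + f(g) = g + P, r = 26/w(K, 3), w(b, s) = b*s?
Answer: 20767/9 ≈ 2307.4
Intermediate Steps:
r = 13/9 (r = 26/((6*3)) = 26/18 = 26*(1/18) = 13/9 ≈ 1.4444)
f(g) = -62 + g (f(g) = -6 + (g - 56) = -6 + (-56 + g) = -62 + g)
(f(r - 1*24) + 1702) + 690 = ((-62 + (13/9 - 1*24)) + 1702) + 690 = ((-62 + (13/9 - 24)) + 1702) + 690 = ((-62 - 203/9) + 1702) + 690 = (-761/9 + 1702) + 690 = 14557/9 + 690 = 20767/9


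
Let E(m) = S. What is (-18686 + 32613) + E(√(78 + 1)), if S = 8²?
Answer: 13991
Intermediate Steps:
S = 64
E(m) = 64
(-18686 + 32613) + E(√(78 + 1)) = (-18686 + 32613) + 64 = 13927 + 64 = 13991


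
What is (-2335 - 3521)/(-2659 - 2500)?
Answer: 5856/5159 ≈ 1.1351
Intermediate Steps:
(-2335 - 3521)/(-2659 - 2500) = -5856/(-5159) = -5856*(-1/5159) = 5856/5159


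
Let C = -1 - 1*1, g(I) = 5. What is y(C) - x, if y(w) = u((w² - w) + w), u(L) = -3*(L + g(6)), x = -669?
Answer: 642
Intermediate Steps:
C = -2 (C = -1 - 1 = -2)
u(L) = -15 - 3*L (u(L) = -3*(L + 5) = -3*(5 + L) = -15 - 3*L)
y(w) = -15 - 3*w² (y(w) = -15 - 3*((w² - w) + w) = -15 - 3*w²)
y(C) - x = (-15 - 3*(-2)²) - 1*(-669) = (-15 - 3*4) + 669 = (-15 - 12) + 669 = -27 + 669 = 642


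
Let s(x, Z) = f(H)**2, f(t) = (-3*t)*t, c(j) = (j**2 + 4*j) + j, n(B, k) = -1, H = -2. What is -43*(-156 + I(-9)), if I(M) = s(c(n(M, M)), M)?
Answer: 516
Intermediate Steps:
c(j) = j**2 + 5*j
f(t) = -3*t**2
s(x, Z) = 144 (s(x, Z) = (-3*(-2)**2)**2 = (-3*4)**2 = (-12)**2 = 144)
I(M) = 144
-43*(-156 + I(-9)) = -43*(-156 + 144) = -43*(-12) = 516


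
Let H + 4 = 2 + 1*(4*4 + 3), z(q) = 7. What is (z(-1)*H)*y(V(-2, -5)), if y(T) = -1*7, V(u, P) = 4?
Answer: -833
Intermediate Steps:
y(T) = -7
H = 17 (H = -4 + (2 + 1*(4*4 + 3)) = -4 + (2 + 1*(16 + 3)) = -4 + (2 + 1*19) = -4 + (2 + 19) = -4 + 21 = 17)
(z(-1)*H)*y(V(-2, -5)) = (7*17)*(-7) = 119*(-7) = -833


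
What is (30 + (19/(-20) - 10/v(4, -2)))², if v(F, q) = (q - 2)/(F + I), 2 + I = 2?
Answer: 609961/400 ≈ 1524.9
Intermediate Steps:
I = 0 (I = -2 + 2 = 0)
v(F, q) = (-2 + q)/F (v(F, q) = (q - 2)/(F + 0) = (-2 + q)/F)
(30 + (19/(-20) - 10/v(4, -2)))² = (30 + (19/(-20) - 10*4/(-2 - 2)))² = (30 + (19*(-1/20) - 10/((¼)*(-4))))² = (30 + (-19/20 - 10/(-1)))² = (30 + (-19/20 - 10*(-1)))² = (30 + (-19/20 + 10))² = (30 + 181/20)² = (781/20)² = 609961/400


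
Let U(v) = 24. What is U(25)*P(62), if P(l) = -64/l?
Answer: -768/31 ≈ -24.774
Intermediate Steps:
U(25)*P(62) = 24*(-64/62) = 24*(-64*1/62) = 24*(-32/31) = -768/31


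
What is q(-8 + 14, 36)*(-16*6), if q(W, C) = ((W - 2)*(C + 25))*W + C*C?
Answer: -264960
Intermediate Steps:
q(W, C) = C² + W*(-2 + W)*(25 + C) (q(W, C) = ((-2 + W)*(25 + C))*W + C² = W*(-2 + W)*(25 + C) + C² = C² + W*(-2 + W)*(25 + C))
q(-8 + 14, 36)*(-16*6) = (36² - 50*(-8 + 14) + 25*(-8 + 14)² + 36*(-8 + 14)² - 2*36*(-8 + 14))*(-16*6) = (1296 - 50*6 + 25*6² + 36*6² - 2*36*6)*(-96) = (1296 - 300 + 25*36 + 36*36 - 432)*(-96) = (1296 - 300 + 900 + 1296 - 432)*(-96) = 2760*(-96) = -264960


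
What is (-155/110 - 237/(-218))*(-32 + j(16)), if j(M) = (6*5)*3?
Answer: -22388/1199 ≈ -18.672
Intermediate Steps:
j(M) = 90 (j(M) = 30*3 = 90)
(-155/110 - 237/(-218))*(-32 + j(16)) = (-155/110 - 237/(-218))*(-32 + 90) = (-155*1/110 - 237*(-1/218))*58 = (-31/22 + 237/218)*58 = -386/1199*58 = -22388/1199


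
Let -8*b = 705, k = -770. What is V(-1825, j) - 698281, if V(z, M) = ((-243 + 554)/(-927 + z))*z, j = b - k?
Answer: -1921101737/2752 ≈ -6.9808e+5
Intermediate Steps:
b = -705/8 (b = -⅛*705 = -705/8 ≈ -88.125)
j = 5455/8 (j = -705/8 - 1*(-770) = -705/8 + 770 = 5455/8 ≈ 681.88)
V(z, M) = 311*z/(-927 + z) (V(z, M) = (311/(-927 + z))*z = 311*z/(-927 + z))
V(-1825, j) - 698281 = 311*(-1825)/(-927 - 1825) - 698281 = 311*(-1825)/(-2752) - 698281 = 311*(-1825)*(-1/2752) - 698281 = 567575/2752 - 698281 = -1921101737/2752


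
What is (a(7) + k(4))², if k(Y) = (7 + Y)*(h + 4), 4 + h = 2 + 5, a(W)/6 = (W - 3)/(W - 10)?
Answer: 4761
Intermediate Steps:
a(W) = 6*(-3 + W)/(-10 + W) (a(W) = 6*((W - 3)/(W - 10)) = 6*((-3 + W)/(-10 + W)) = 6*(-3 + W)/(-10 + W))
h = 3 (h = -4 + (2 + 5) = -4 + 7 = 3)
k(Y) = 49 + 7*Y (k(Y) = (7 + Y)*(3 + 4) = (7 + Y)*7 = 49 + 7*Y)
(a(7) + k(4))² = (6*(-3 + 7)/(-10 + 7) + (49 + 7*4))² = (6*4/(-3) + (49 + 28))² = (6*(-⅓)*4 + 77)² = (-8 + 77)² = 69² = 4761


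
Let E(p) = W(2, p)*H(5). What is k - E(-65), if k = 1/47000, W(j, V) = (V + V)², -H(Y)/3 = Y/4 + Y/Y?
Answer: 5361525001/47000 ≈ 1.1408e+5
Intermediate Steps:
H(Y) = -3 - 3*Y/4 (H(Y) = -3*(Y/4 + Y/Y) = -3*(Y*(¼) + 1) = -3*(Y/4 + 1) = -3*(1 + Y/4) = -3 - 3*Y/4)
W(j, V) = 4*V² (W(j, V) = (2*V)² = 4*V²)
k = 1/47000 ≈ 2.1277e-5
E(p) = -27*p² (E(p) = (4*p²)*(-3 - ¾*5) = (4*p²)*(-3 - 15/4) = (4*p²)*(-27/4) = -27*p²)
k - E(-65) = 1/47000 - (-27)*(-65)² = 1/47000 - (-27)*4225 = 1/47000 - 1*(-114075) = 1/47000 + 114075 = 5361525001/47000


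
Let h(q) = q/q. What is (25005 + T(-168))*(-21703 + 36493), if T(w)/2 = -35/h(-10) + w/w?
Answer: 368818230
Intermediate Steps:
h(q) = 1
T(w) = -68 (T(w) = 2*(-35/1 + w/w) = 2*(-35*1 + 1) = 2*(-35 + 1) = 2*(-34) = -68)
(25005 + T(-168))*(-21703 + 36493) = (25005 - 68)*(-21703 + 36493) = 24937*14790 = 368818230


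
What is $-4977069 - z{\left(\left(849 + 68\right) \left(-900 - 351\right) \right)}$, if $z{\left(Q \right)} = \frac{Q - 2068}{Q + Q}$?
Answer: $- \frac{11419059776281}{2294334} \approx -4.9771 \cdot 10^{6}$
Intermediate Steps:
$z{\left(Q \right)} = \frac{-2068 + Q}{2 Q}$
$-4977069 - z{\left(\left(849 + 68\right) \left(-900 - 351\right) \right)} = -4977069 - \frac{-2068 + \left(849 + 68\right) \left(-900 - 351\right)}{2 \left(849 + 68\right) \left(-900 - 351\right)} = -4977069 - \frac{-2068 + 917 \left(-1251\right)}{2 \cdot 917 \left(-1251\right)} = -4977069 - \frac{-2068 - 1147167}{2 \left(-1147167\right)} = -4977069 - \frac{1}{2} \left(- \frac{1}{1147167}\right) \left(-1149235\right) = -4977069 - \frac{1149235}{2294334} = - \frac{11419059776281}{2294334}$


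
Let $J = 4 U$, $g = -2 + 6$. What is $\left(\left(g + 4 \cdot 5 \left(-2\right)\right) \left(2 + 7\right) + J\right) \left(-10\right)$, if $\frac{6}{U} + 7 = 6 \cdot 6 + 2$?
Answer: $\frac{100200}{31} \approx 3232.3$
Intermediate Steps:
$g = 4$
$U = \frac{6}{31}$ ($U = \frac{6}{-7 + \left(6 \cdot 6 + 2\right)} = \frac{6}{-7 + \left(36 + 2\right)} = \frac{6}{-7 + 38} = \frac{6}{31} \approx 0.19355$)
$J = \frac{24}{31}$ ($J = 4 \cdot \frac{6}{31} = \frac{24}{31} \approx 0.77419$)
$\left(\left(g + 4 \cdot 5 \left(-2\right)\right) \left(2 + 7\right) + J\right) \left(-10\right) = \left(\left(4 + 4 \cdot 5 \left(-2\right)\right) \left(2 + 7\right) + \frac{24}{31}\right) \left(-10\right) = \left(\left(4 + 20 \left(-2\right)\right) 9 + \frac{24}{31}\right) \left(-10\right) = \left(\left(4 - 40\right) 9 + \frac{24}{31}\right) \left(-10\right) = \left(\left(-36\right) 9 + \frac{24}{31}\right) \left(-10\right) = \left(-324 + \frac{24}{31}\right) \left(-10\right) = \left(- \frac{10020}{31}\right) \left(-10\right) = \frac{100200}{31}$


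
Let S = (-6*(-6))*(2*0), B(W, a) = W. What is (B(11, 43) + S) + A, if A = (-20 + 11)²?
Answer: 92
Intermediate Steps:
S = 0 (S = 36*0 = 0)
A = 81 (A = (-9)² = 81)
(B(11, 43) + S) + A = (11 + 0) + 81 = 11 + 81 = 92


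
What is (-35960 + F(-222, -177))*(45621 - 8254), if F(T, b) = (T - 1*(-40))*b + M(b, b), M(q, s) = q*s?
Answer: 1030693961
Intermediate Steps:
F(T, b) = b² + b*(40 + T) (F(T, b) = (T - 1*(-40))*b + b*b = (T + 40)*b + b² = (40 + T)*b + b² = b*(40 + T) + b² = b² + b*(40 + T))
(-35960 + F(-222, -177))*(45621 - 8254) = (-35960 - 177*(40 - 222 - 177))*(45621 - 8254) = (-35960 - 177*(-359))*37367 = (-35960 + 63543)*37367 = 27583*37367 = 1030693961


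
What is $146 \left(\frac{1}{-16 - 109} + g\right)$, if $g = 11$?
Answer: $\frac{200604}{125} \approx 1604.8$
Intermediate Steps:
$146 \left(\frac{1}{-16 - 109} + g\right) = 146 \left(\frac{1}{-16 - 109} + 11\right) = 146 \left(\frac{1}{-125} + 11\right) = 146 \left(- \frac{1}{125} + 11\right) = 146 \cdot \frac{1374}{125} = \frac{200604}{125}$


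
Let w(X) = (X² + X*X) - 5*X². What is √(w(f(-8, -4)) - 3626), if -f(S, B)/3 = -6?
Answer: 11*I*√38 ≈ 67.809*I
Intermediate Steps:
f(S, B) = 18 (f(S, B) = -3*(-6) = 18)
w(X) = -3*X² (w(X) = (X² + X²) - 5*X² = 2*X² - 5*X² = -3*X²)
√(w(f(-8, -4)) - 3626) = √(-3*18² - 3626) = √(-3*324 - 3626) = √(-972 - 3626) = √(-4598) = 11*I*√38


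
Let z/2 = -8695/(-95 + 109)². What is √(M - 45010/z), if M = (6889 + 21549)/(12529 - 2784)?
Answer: 9*√1808982755751810/16946555 ≈ 22.588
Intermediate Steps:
M = 28438/9745 ≈ 2.9182
z = -8695/98 (z = 2*(-8695/(-95 + 109)²) = 2*(-8695/(14²)) = 2*(-8695/196) = -8695/98 ≈ -88.724)
√(M - 45010/z) = √(28438/9745 - 45010/(-8695/98)) = √(28438/9745 - 45010*(-98/8695)) = √(28438/9745 + 882196/1739) = √(8646453702/16946555) = 9*√1808982755751810/16946555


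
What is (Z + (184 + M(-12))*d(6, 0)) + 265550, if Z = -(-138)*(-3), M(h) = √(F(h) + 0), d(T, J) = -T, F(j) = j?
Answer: 264032 - 12*I*√3 ≈ 2.6403e+5 - 20.785*I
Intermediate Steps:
M(h) = √h (M(h) = √(h + 0) = √h)
Z = -414 (Z = -46*(-3)*(-3) = 138*(-3) = -414)
(Z + (184 + M(-12))*d(6, 0)) + 265550 = (-414 + (184 + √(-12))*(-1*6)) + 265550 = (-414 + (184 + 2*I*√3)*(-6)) + 265550 = (-414 + (-1104 - 12*I*√3)) + 265550 = (-1518 - 12*I*√3) + 265550 = 264032 - 12*I*√3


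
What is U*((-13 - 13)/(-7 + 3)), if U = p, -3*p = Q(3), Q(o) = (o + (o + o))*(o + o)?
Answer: -117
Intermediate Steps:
Q(o) = 6*o² (Q(o) = (o + 2*o)*(2*o) = (3*o)*(2*o) = 6*o²)
p = -18 (p = -2*3² = -2*9 = -⅓*54 = -18)
U = -18
U*((-13 - 13)/(-7 + 3)) = -18*(-13 - 13)/(-7 + 3) = -(-468)/(-4) = -(-468)*(-1)/4 = -18*13/2 = -117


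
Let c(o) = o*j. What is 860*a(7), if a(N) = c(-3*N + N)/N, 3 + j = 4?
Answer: -1720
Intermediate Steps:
j = 1 (j = -3 + 4 = 1)
c(o) = o (c(o) = o*1 = o)
a(N) = -2 (a(N) = (-3*N + N)/N = (-2*N)/N = -2)
860*a(7) = 860*(-2) = -1720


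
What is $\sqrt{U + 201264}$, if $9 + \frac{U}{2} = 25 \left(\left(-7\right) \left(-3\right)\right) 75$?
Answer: $2 \sqrt{69999} \approx 529.15$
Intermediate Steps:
$U = 78732$ ($U = -18 + 2 \cdot 25 \left(\left(-7\right) \left(-3\right)\right) 75 = -18 + 2 \cdot 25 \cdot 21 \cdot 75 = -18 + 2 \cdot 525 \cdot 75 = -18 + 2 \cdot 39375 = -18 + 78750 = 78732$)
$\sqrt{U + 201264} = \sqrt{78732 + 201264} = \sqrt{279996} = 2 \sqrt{69999}$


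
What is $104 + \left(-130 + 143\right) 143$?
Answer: $1963$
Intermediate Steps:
$104 + \left(-130 + 143\right) 143 = 104 + 13 \cdot 143 = 104 + 1859 = 1963$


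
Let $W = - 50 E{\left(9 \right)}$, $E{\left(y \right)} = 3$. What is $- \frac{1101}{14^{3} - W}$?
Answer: $- \frac{1101}{2894} \approx -0.38044$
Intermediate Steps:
$W = -150$ ($W = \left(-50\right) 3 = -150$)
$- \frac{1101}{14^{3} - W} = - \frac{1101}{14^{3} - -150} = - \frac{1101}{2744 + 150} = - \frac{1101}{2894}$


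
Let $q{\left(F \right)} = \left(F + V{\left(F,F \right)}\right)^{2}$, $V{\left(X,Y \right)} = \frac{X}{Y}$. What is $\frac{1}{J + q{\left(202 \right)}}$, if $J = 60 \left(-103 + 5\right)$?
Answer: $\frac{1}{35329} \approx 2.8305 \cdot 10^{-5}$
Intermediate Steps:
$q{\left(F \right)} = \left(1 + F\right)^{2}$ ($q{\left(F \right)} = \left(F + \frac{F}{F}\right)^{2} = \left(F + 1\right)^{2} = \left(1 + F\right)^{2}$)
$J = -5880$ ($J = 60 \left(-98\right) = -5880$)
$\frac{1}{J + q{\left(202 \right)}} = \frac{1}{-5880 + \left(1 + 202\right)^{2}} = \frac{1}{-5880 + 203^{2}} = \frac{1}{-5880 + 41209} = \frac{1}{35329}$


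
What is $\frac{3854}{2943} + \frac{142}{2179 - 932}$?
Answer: $\frac{5223844}{3669921} \approx 1.4234$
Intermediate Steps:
$\frac{3854}{2943} + \frac{142}{2179 - 932} = 3854 \cdot \frac{1}{2943} + \frac{142}{2179 - 932} = \frac{3854}{2943} + \frac{142}{1247} = \frac{5223844}{3669921}$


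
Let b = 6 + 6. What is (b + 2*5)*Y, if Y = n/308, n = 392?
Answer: 28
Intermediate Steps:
b = 12
Y = 14/11 (Y = 392/308 = 392*(1/308) = 14/11 ≈ 1.2727)
(b + 2*5)*Y = (12 + 2*5)*(14/11) = (12 + 10)*(14/11) = 22*(14/11) = 28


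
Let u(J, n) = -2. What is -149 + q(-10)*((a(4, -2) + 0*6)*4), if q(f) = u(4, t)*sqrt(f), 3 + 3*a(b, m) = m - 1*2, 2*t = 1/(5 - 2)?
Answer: -149 + 56*I*sqrt(10)/3 ≈ -149.0 + 59.029*I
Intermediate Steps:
t = 1/6 (t = 1/(2*(5 - 2)) = (1/2)/3 = (1/2)*(1/3) = 1/6 ≈ 0.16667)
a(b, m) = -5/3 + m/3 (a(b, m) = -1 + (m - 1*2)/3 = -1 + (m - 2)/3 = -1 + (-2 + m)/3 = -1 + (-2/3 + m/3) = -5/3 + m/3)
q(f) = -2*sqrt(f)
-149 + q(-10)*((a(4, -2) + 0*6)*4) = -149 + (-2*I*sqrt(10))*(((-5/3 + (1/3)*(-2)) + 0*6)*4) = -149 + (-2*I*sqrt(10))*(((-5/3 - 2/3) + 0)*4) = -149 + (-2*I*sqrt(10))*((-7/3 + 0)*4) = -149 + (-2*I*sqrt(10))*(-7/3*4) = -149 - 2*I*sqrt(10)*(-28/3) = -149 + 56*I*sqrt(10)/3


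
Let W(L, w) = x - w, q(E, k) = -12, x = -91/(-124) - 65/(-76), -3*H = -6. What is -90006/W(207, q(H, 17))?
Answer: -8835589/1334 ≈ -6623.4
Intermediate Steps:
H = 2 (H = -1/3*(-6) = 2)
x = 936/589 (x = -91*(-1/124) - 65*(-1/76) = 91/124 + 65/76 = 936/589 ≈ 1.5891)
W(L, w) = 936/589 - w
-90006/W(207, q(H, 17)) = -90006/(936/589 - 1*(-12)) = -90006/(936/589 + 12) = -90006/8004/589 = -90006*589/8004 = -8835589/1334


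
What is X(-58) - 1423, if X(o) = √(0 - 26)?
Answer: -1423 + I*√26 ≈ -1423.0 + 5.099*I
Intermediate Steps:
X(o) = I*√26 (X(o) = √(-26) = I*√26)
X(-58) - 1423 = I*√26 - 1423 = -1423 + I*√26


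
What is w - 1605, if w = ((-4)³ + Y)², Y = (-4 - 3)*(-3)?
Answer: 244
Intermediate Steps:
Y = 21 (Y = -7*(-3) = 21)
w = 1849 (w = ((-4)³ + 21)² = (-64 + 21)² = (-43)² = 1849)
w - 1605 = 1849 - 1605 = 244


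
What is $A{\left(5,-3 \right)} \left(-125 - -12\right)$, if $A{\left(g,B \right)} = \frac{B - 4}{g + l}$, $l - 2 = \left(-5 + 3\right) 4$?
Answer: $-791$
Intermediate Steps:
$l = -6$ ($l = 2 + \left(-5 + 3\right) 4 = 2 - 8 = -6$)
$A{\left(g,B \right)} = \frac{-4 + B}{-6 + g}$ ($A{\left(g,B \right)} = \frac{B - 4}{g - 6} = \frac{-4 + B}{-6 + g}$)
$A{\left(5,-3 \right)} \left(-125 - -12\right) = \frac{-4 - 3}{-6 + 5} \left(-125 - -12\right) = \frac{1}{-1} \left(-7\right) \left(-125 + 12\right) = \left(-1\right) \left(-7\right) \left(-113\right) = 7 \left(-113\right) = -791$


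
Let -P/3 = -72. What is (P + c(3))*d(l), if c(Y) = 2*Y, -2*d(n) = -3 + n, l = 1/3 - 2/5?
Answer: 1702/5 ≈ 340.40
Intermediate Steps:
P = 216 (P = -3*(-72) = 216)
l = -1/15 (l = 1*(⅓) - 2*⅕ = ⅓ - ⅖ = -1/15 ≈ -0.066667)
d(n) = 3/2 - n/2 (d(n) = -(-3 + n)/2 = 3/2 - n/2)
(P + c(3))*d(l) = (216 + 2*3)*(3/2 - ½*(-1/15)) = (216 + 6)*(3/2 + 1/30) = 222*(23/15) = 1702/5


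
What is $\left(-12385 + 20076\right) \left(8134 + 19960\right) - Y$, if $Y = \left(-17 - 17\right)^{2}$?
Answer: $216069798$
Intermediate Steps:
$Y = 1156$ ($Y = \left(-34\right)^{2} = 1156$)
$\left(-12385 + 20076\right) \left(8134 + 19960\right) - Y = \left(-12385 + 20076\right) \left(8134 + 19960\right) - 1156 = 7691 \cdot 28094 - 1156 = 216070954 - 1156 = 216069798$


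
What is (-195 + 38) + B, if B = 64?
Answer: -93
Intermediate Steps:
(-195 + 38) + B = (-195 + 38) + 64 = -157 + 64 = -93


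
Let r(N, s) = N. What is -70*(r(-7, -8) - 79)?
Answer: 6020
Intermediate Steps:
-70*(r(-7, -8) - 79) = -70*(-7 - 79) = -70*(-86) = 6020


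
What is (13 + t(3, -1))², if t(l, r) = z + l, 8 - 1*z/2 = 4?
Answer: 576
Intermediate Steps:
z = 8 (z = 16 - 2*4 = 16 - 8 = 8)
t(l, r) = 8 + l
(13 + t(3, -1))² = (13 + (8 + 3))² = (13 + 11)² = 24² = 576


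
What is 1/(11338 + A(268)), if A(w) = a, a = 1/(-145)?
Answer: 145/1644009 ≈ 8.8199e-5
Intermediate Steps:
a = -1/145 ≈ -0.0068966
A(w) = -1/145
1/(11338 + A(268)) = 1/(11338 - 1/145) = 1/(1644009/145) = 145/1644009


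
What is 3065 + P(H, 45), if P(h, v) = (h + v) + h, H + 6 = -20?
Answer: 3058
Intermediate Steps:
H = -26 (H = -6 - 20 = -26)
P(h, v) = v + 2*h
3065 + P(H, 45) = 3065 + (45 + 2*(-26)) = 3065 + (45 - 52) = 3065 - 7 = 3058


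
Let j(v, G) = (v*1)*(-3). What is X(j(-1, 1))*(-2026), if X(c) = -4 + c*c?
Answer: -10130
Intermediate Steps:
j(v, G) = -3*v (j(v, G) = v*(-3) = -3*v)
X(c) = -4 + c²
X(j(-1, 1))*(-2026) = (-4 + (-3*(-1))²)*(-2026) = (-4 + 3²)*(-2026) = (-4 + 9)*(-2026) = 5*(-2026) = -10130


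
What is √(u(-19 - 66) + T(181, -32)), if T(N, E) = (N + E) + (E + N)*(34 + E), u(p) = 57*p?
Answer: I*√4398 ≈ 66.317*I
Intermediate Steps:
T(N, E) = E + N + (34 + E)*(E + N) (T(N, E) = (E + N) + (34 + E)*(E + N) = E + N + (34 + E)*(E + N))
√(u(-19 - 66) + T(181, -32)) = √(57*(-19 - 66) + ((-32)² + 35*(-32) + 35*181 - 32*181)) = √(57*(-85) + (1024 - 1120 + 6335 - 5792)) = √(-4845 + 447) = √(-4398) = I*√4398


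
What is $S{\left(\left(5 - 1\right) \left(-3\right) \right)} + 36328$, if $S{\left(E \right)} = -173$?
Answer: $36155$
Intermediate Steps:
$S{\left(\left(5 - 1\right) \left(-3\right) \right)} + 36328 = -173 + 36328 = 36155$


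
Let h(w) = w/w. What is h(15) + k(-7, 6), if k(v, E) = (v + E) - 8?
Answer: -8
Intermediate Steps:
h(w) = 1
k(v, E) = -8 + E + v (k(v, E) = (E + v) - 8 = -8 + E + v)
h(15) + k(-7, 6) = 1 + (-8 + 6 - 7) = 1 - 9 = -8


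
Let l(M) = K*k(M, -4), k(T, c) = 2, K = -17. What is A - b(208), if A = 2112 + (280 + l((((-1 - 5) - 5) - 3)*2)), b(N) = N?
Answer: 2150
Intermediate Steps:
l(M) = -34 (l(M) = -17*2 = -34)
A = 2358 (A = 2112 + (280 - 34) = 2112 + 246 = 2358)
A - b(208) = 2358 - 1*208 = 2358 - 208 = 2150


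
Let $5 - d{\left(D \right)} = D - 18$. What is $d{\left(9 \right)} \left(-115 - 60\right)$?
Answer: $-2450$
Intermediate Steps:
$d{\left(D \right)} = 23 - D$ ($d{\left(D \right)} = 5 - \left(D - 18\right) = 5 - \left(-18 + D\right) = 23 - D$)
$d{\left(9 \right)} \left(-115 - 60\right) = \left(23 - 9\right) \left(-115 - 60\right) = \left(23 - 9\right) \left(-175\right) = 14 \left(-175\right) = -2450$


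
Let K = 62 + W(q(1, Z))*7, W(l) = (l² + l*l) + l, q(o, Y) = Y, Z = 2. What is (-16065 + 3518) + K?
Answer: -12415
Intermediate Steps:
W(l) = l + 2*l² (W(l) = (l² + l²) + l = 2*l² + l = l + 2*l²)
K = 132 (K = 62 + (2*(1 + 2*2))*7 = 62 + (2*(1 + 4))*7 = 62 + (2*5)*7 = 62 + 10*7 = 62 + 70 = 132)
(-16065 + 3518) + K = (-16065 + 3518) + 132 = -12547 + 132 = -12415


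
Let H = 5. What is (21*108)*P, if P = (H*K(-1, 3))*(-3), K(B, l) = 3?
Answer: -102060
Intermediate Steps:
P = -45 (P = (5*3)*(-3) = 15*(-3) = -45)
(21*108)*P = (21*108)*(-45) = 2268*(-45) = -102060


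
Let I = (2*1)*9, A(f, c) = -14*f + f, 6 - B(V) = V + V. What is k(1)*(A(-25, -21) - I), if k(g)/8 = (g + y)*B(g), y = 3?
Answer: 39296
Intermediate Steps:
B(V) = 6 - 2*V (B(V) = 6 - (V + V) = 6 - 2*V)
A(f, c) = -13*f
I = 18 (I = 2*9 = 18)
k(g) = 8*(3 + g)*(6 - 2*g) (k(g) = 8*((g + 3)*(6 - 2*g)) = 8*((3 + g)*(6 - 2*g)) = 8*(3 + g)*(6 - 2*g))
k(1)*(A(-25, -21) - I) = (144 - 16*1²)*(-13*(-25) - 1*18) = (144 - 16*1)*(325 - 18) = (144 - 16)*307 = 128*307 = 39296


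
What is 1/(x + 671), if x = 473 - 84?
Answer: 1/1060 ≈ 0.00094340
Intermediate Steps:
x = 389
1/(x + 671) = 1/(389 + 671) = 1/1060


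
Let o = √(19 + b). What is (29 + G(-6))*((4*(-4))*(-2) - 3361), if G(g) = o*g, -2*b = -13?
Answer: -96541 + 9987*√102 ≈ 4322.8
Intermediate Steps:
b = 13/2 (b = -½*(-13) = 13/2 ≈ 6.5000)
o = √102/2 (o = √(19 + 13/2) = √(51/2) = √102/2 ≈ 5.0498)
G(g) = g*√102/2 (G(g) = (√102/2)*g = g*√102/2)
(29 + G(-6))*((4*(-4))*(-2) - 3361) = (29 + (½)*(-6)*√102)*((4*(-4))*(-2) - 3361) = (29 - 3*√102)*(-16*(-2) - 3361) = (29 - 3*√102)*(32 - 3361) = (29 - 3*√102)*(-3329) = -96541 + 9987*√102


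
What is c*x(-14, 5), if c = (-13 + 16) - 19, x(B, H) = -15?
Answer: 240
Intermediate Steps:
c = -16 (c = 3 - 19 = -16)
c*x(-14, 5) = -16*(-15) = 240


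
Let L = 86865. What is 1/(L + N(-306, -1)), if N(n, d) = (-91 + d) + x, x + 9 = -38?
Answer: 1/86726 ≈ 1.1531e-5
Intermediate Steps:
x = -47 (x = -9 - 38 = -47)
N(n, d) = -138 + d (N(n, d) = (-91 + d) - 47 = -138 + d)
1/(L + N(-306, -1)) = 1/(86865 + (-138 - 1)) = 1/(86865 - 139) = 1/86726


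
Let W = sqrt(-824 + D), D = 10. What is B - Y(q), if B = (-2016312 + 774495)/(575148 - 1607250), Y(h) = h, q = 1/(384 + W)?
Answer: 30621313237/25504960590 + I*sqrt(814)/148270 ≈ 1.2006 + 0.00019242*I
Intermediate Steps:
W = I*sqrt(814) (W = sqrt(-824 + 10) = sqrt(-814) = I*sqrt(814) ≈ 28.531*I)
q = 1/(384 + I*sqrt(814)) ≈ 0.0025899 - 0.00019242*I
B = 413939/344034 (B = -1241817/(-1032102) = -1241817*(-1/1032102) = 413939/344034 ≈ 1.2032)
B - Y(q) = 413939/344034 - (192/74135 - I*sqrt(814)/148270) = 413939/344034 + (-192/74135 + I*sqrt(814)/148270) = 30621313237/25504960590 + I*sqrt(814)/148270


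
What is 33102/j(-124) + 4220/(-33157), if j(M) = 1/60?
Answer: 65853776620/33157 ≈ 1.9861e+6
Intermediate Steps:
j(M) = 1/60
33102/j(-124) + 4220/(-33157) = 33102/(1/60) + 4220/(-33157) = 33102*60 + 4220*(-1/33157) = 1986120 - 4220/33157 = 65853776620/33157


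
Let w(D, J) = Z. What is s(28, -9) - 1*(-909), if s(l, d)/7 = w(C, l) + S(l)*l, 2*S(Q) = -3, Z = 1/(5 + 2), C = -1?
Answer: 616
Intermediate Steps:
Z = ⅐ (Z = 1/7 = ⅐ ≈ 0.14286)
w(D, J) = ⅐
S(Q) = -3/2 (S(Q) = (½)*(-3) = -3/2)
s(l, d) = 1 - 21*l/2 (s(l, d) = 7*(⅐ - 3*l/2) = 1 - 21*l/2)
s(28, -9) - 1*(-909) = (1 - 21/2*28) - 1*(-909) = (1 - 294) + 909 = -293 + 909 = 616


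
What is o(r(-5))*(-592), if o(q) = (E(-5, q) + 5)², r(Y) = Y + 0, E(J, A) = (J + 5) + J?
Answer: 0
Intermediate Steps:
E(J, A) = 5 + 2*J (E(J, A) = (5 + J) + J = 5 + 2*J)
r(Y) = Y
o(q) = 0 (o(q) = ((5 + 2*(-5)) + 5)² = ((5 - 10) + 5)² = (-5 + 5)² = 0² = 0)
o(r(-5))*(-592) = 0*(-592) = 0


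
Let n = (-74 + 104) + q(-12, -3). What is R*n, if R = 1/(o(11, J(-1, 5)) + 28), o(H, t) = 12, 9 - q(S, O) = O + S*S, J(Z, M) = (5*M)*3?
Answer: -51/20 ≈ -2.5500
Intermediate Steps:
J(Z, M) = 15*M
q(S, O) = 9 - O - S² (q(S, O) = 9 - (O + S*S) = 9 - (O + S²) = 9 + (-O - S²) = 9 - O - S²)
R = 1/40 (R = 1/(12 + 28) = 1/40 ≈ 0.025000)
n = -102 (n = (-74 + 104) + (9 - 1*(-3) - 1*(-12)²) = 30 + (9 + 3 - 1*144) = 30 + (9 + 3 - 144) = 30 - 132 = -102)
R*n = (1/40)*(-102) = -51/20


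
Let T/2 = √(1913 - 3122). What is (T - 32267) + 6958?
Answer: -25309 + 2*I*√1209 ≈ -25309.0 + 69.541*I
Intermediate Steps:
T = 2*I*√1209 (T = 2*√(1913 - 3122) = 2*√(-1209) = 2*(I*√1209) = 2*I*√1209 ≈ 69.541*I)
(T - 32267) + 6958 = (2*I*√1209 - 32267) + 6958 = (-32267 + 2*I*√1209) + 6958 = -25309 + 2*I*√1209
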